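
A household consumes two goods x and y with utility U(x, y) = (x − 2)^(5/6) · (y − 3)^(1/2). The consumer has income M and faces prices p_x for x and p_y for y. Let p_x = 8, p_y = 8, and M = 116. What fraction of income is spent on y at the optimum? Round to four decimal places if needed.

Let x' = x−2, y' = y−3. MRS = (5/3)·y'/x' = p_x/p_y.
After buying the subsistence bundle (2, 3), a share 0.625 of the remaining income goes to x: x* = 2 + 0.625·(M − 2p_x − 3p_y)/p_x.
Discretionary income = 116 − 2·8 − 3·8 = 76; x* = 2 + 0.625·76/8 = 7.9375; y* = 3 + 0.375·76/8 = 6.5625.
Expenditure on y: 8·6.5625 = 52.5; share = 0.4526.

share on y = 0.4526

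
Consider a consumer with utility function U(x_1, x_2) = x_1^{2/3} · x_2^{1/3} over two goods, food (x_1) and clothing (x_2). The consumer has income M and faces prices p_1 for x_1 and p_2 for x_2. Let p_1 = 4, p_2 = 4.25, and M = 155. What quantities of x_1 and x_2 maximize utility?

x_1* = 25.8333, x_2* = 12.1569

MU_x_1/MU_x_2 = (2/3·x_2)/(1/3·x_1); tangency sets this equal to p_1/p_2.
Rearranging, p_2·x_2 = (1/2)·p_1·x_1. Substituting into the budget gives p_1·x_1·(1 + (1/2)) = M.
Demand: x_1*(p_1,p_2,M) = 2/3·M/p_1 and x_2* = 1/3·M/p_2.
At p_1=4, p_2=4.25, M=155: x_1* = 2/3·155/4 = 25.8333, x_2* = 12.1569.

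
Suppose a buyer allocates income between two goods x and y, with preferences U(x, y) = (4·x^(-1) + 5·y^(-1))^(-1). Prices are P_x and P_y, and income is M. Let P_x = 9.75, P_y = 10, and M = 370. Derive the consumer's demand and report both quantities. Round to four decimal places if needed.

x* = 17.7973, y* = 19.6477

MRS = MU_x/MU_y = (4/5)·(y/x)^(2). Set equal to P_x/P_y.
Hence y/x = ((5/4)·P_x/P_y)^(1/(2)), i.e. raised to the 0.5 power.
With the ratio pinned down, the budget gives x* = M/(P_x + P_y·(y/x)) and y* = (y/x)·x*.
Numerically y/x = 1.10397, so x* = 370/(9.75 + 10·1.10397) = 17.7973 and y* = 1.10397·17.7973 = 19.6477.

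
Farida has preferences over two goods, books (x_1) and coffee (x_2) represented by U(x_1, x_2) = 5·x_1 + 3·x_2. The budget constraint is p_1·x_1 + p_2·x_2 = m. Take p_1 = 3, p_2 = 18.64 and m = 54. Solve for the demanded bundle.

x_1 gives more utility per dollar, so spend all income on x_1: x_1* = m/p_1, x_2* = 0.
Numerically: x_1* = 18, x_2* = 0.

x_1* = 18, x_2* = 0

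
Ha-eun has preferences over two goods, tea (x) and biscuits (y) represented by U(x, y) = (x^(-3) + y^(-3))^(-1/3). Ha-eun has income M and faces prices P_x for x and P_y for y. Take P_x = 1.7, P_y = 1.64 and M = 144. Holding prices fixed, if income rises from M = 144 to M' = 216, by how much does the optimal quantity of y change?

MU_x ∝ x^(-4), MU_y ∝ y^(-4), so MRS = (y/x)^(4) = P_x/P_y.
Solve for the ratio: y/x = [P_x/P_y]^(0.25).
Substitute y = (y/x)·x into the budget: x* = M/(P_x + P_y·(y/x)).
Numerically y/x = 1.009023, so x* = 144/(1.7 + 1.64·1.009023) = 42.9236 and y* = 1.009023·42.9236 = 43.3109.
At M' = 216: y* = 64.9664. Change: 64.9664 − 43.3109 = 21.6555.

Δy* = 21.6555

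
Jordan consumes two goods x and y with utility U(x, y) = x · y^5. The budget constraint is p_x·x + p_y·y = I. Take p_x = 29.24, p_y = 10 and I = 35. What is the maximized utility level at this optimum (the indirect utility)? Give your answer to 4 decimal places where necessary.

V = 42.1089

The MRS is (1/5)·y/x. Set MRS = p_x/p_y.
So p_y·y = 5·p_x·x; combined with the budget, a share 1/6 of income goes to x.
Demand: x*(p_x,p_y,I) = 1/6·I/p_x and y* = 5/6·I/p_y.
At p_x=29.24, p_y=10, I=35: x* = 1/6·35/29.24 = 0.1995, y* = 2.9167.
Utility at the optimum: U(0.1995, 2.9167) = 42.1089.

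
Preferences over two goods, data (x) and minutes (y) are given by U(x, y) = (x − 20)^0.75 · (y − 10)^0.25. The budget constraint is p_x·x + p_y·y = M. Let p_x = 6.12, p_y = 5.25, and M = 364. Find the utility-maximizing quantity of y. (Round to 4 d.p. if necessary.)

y* = 19.0048

After buying the subsistence bundle (20, 10), a share 0.75 of the remaining income goes to x: x* = 20 + 0.75·(M − 20p_x − 10p_y)/p_x.
Discretionary income = 364 − 20·6.12 − 10·5.25 = 189.1; y* = 10 + 0.25·189.1/5.25 = 19.0048.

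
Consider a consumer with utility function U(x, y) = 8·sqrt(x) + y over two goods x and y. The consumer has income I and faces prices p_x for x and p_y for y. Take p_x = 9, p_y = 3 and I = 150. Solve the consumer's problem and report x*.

Utility is quasi-linear in y; the FOC for x is 4/√x = p_x/p_y.
Thus x* = (4·p_y/p_x)² — independent of I — with the rest of income spent on y.
Plugging in: x* = (4·3/9)² = 1.7778.

x* = 1.7778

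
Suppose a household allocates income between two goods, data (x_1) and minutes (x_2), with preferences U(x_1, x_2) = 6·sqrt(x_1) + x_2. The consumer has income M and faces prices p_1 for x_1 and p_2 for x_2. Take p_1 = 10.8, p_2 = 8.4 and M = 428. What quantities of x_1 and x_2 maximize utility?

Utility is quasi-linear in x_2; the FOC for x_1 is 3/√x_1 = p_1/p_2.
Solve: √x_1 = 3·p_2/p_1, so x_1*(p_1,p_2) = (3·p_2/p_1)², and x_2* = (M − p_1·x_1*)/p_2.
Plugging in: x_1* = (3·8.4/10.8)² = 5.4444, x_2* = 43.9524.

x_1* = 5.4444, x_2* = 43.9524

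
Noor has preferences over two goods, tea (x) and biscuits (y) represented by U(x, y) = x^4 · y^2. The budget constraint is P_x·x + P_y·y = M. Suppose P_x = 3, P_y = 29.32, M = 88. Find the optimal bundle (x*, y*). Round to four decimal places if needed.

MU_x/MU_y = (4·y)/(2·x); tangency sets this equal to P_x/P_y.
Rearranging, P_y·y = (1/2)·P_x·x. Substituting into the budget gives P_x·x·(1 + (1/2)) = M.
Demand: x*(P_x,P_y,M) = 2/3·M/P_x and y* = 1/3·M/P_y.
At P_x=3, P_y=29.32, M=88: x* = 2/3·88/3 = 19.5556, y* = 1.0005.

x* = 19.5556, y* = 1.0005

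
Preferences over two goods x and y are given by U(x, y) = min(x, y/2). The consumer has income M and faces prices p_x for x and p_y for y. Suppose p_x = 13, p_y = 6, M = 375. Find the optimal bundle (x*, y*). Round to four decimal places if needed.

With perfect complements, no substitution: consume in ratio x:y = 1:2.
Budget: p_x·x + p_y·2·x = M, so (p_x + 2·p_y)·x = M.
Demand: x*(p_x,p_y,M) = M/(p_x + 2·p_y), y* = 2·M/(p_x + 2·p_y).
Here 13 + 2·6 = 25, giving x* = 15 and y* = 30.

x* = 15, y* = 30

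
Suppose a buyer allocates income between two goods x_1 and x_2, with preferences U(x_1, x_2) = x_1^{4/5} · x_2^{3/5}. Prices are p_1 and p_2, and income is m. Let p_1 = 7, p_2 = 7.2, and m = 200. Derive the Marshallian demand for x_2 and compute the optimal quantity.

x_2* = 11.9048

Tangency: MRS = (4/3)·x_2/x_1 = p_1/p_2.
So 0.8·p_2·x_2 = 0.6·p_1·x_1; combined with the budget, a share 4/7 of income goes to x_1.
Demand: x_1*(p_1,p_2,m) = 4/7·m/p_1 and x_2* = 3/7·m/p_2.
At p_1=7, p_2=7.2, m=200: x_2* = 3/7·200/7.2 = 11.9048.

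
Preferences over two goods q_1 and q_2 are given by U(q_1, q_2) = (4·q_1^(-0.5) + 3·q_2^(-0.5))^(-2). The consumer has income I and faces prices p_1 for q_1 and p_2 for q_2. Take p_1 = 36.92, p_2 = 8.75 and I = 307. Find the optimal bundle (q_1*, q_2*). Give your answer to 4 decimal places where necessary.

q_1* = 5.5037, q_2* = 11.8631

MU_q_1 ∝ 4·q_1^(-1.5), MU_q_2 ∝ 3·q_2^(-1.5), so MRS = (4/3)·(q_2/q_1)^(1.5) = p_1/p_2.
Hence q_2/q_1 = ((3/4)·p_1/p_2)^(1/(1.5)), i.e. raised to the 2/3 power.
With the ratio pinned down, the budget gives q_1* = I/(p_1 + p_2·(q_2/q_1)) and q_2* = (q_2/q_1)·q_1*.
Numerically q_2/q_1 = 2.155476, so q_1* = 307/(36.92 + 8.75·2.155476) = 5.5037 and q_2* = 2.155476·5.5037 = 11.8631.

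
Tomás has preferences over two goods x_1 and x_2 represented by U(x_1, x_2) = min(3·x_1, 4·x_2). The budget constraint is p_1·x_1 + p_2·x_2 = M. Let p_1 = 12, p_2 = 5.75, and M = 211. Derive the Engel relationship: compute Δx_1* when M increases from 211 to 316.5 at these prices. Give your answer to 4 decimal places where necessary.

Δx_1* = 6.4674

With perfect complements, no substitution: consume in ratio x_1:x_2 = 4:3.
Budget: p_1·x_1 + p_2·(3/4)·x_1 = M, so (4·p_1 + 3·p_2)·x_1 = 4·M.
Demand: x_1*(p_1,p_2,M) = 4·M/(4·p_1 + 3·p_2), x_2* = 3·M/(4·p_1 + 3·p_2).
Here 4·12 + 3·5.75 = 65.25, giving x_1* = 12.9349.
At M' = 316.5: x_1* = 19.4023. Change: 19.4023 − 12.9349 = 6.4674.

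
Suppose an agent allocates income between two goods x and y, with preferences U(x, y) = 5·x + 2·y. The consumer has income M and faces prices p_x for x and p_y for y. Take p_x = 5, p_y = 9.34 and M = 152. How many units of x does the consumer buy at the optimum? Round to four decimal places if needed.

Perfect substitutes: compare marginal utility per dollar. 5/p_x vs 2/p_y → 1 vs 0.2141.
x gives more utility per dollar, so spend all income on x: x* = M/p_x, y* = 0.
Numerically: x* = 30.4, y* = 0.

x* = 30.4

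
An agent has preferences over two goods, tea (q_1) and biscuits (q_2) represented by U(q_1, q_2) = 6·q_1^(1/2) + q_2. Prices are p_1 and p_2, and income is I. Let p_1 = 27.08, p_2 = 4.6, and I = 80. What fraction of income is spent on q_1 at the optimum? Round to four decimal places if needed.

Plugging in: q_1* = (3·4.6/27.08)² = 0.2597, q_2* = 15.8625.
Expenditure on q_1: 27.08·0.2597 = 7.0325; share = 0.0879.

share on q_1 = 0.0879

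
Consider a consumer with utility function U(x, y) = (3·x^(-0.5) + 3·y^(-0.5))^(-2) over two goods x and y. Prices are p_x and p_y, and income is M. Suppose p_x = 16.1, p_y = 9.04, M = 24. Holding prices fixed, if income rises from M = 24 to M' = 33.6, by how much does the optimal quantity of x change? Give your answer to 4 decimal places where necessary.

Substitute y = (y/x)·x into the budget: x* = M/(p_x + p_y·(y/x)).
Numerically y/x = 1.469281, so x* = 24/(16.1 + 9.04·1.469281) = 0.8168.
At M' = 33.6: x* = 1.1435. Change: 1.1435 − 0.8168 = 0.3267.

Δx* = 0.3267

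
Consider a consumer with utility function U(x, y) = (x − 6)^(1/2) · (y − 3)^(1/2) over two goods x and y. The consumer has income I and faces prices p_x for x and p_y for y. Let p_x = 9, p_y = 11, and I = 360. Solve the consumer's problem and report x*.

Let x' = x−6, y' = y−3. MRS = y'/x' = p_x/p_y.
After buying the subsistence bundle (6, 3), a share 0.5 of the remaining income goes to x: x* = 6 + 0.5·(I − 6p_x − 3p_y)/p_x.
Discretionary income = 360 − 6·9 − 3·11 = 273; x* = 6 + 0.5·273/9 = 21.1667.

x* = 21.1667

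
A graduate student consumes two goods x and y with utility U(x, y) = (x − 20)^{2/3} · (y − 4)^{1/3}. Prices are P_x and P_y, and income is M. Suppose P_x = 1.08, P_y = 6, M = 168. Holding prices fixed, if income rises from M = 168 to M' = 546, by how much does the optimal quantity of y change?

Δy* = 21

This is Cobb-Douglas in (x−20, y−4): tangency gives 2/3·P_y·(y−4) = 1/3·P_x·(x−20).
After buying the subsistence bundle (20, 4), a share 2/3 of the remaining income goes to x: x* = 20 + 2/3·(M − 20P_x − 4P_y)/P_x.
Discretionary income = 168 − 20·1.08 − 4·6 = 122.4; y* = 4 + 1/3·122.4/6 = 10.8.
At M' = 546: y* = 31.8. Change: 31.8 − 10.8 = 21.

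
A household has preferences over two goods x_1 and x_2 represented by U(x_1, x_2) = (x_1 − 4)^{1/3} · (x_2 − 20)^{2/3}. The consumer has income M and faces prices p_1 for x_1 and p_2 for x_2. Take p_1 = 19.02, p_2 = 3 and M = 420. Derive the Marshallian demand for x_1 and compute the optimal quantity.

x_1* = 8.9758

Let x_1' = x_1−4, x_2' = x_2−20. MRS = (1/2)·x_2'/x_1' = p_1/p_2.
Substituting into the budget: x_1* = 4 + 1/3·(M − 4·p_1 − 20·p_2)/p_1, and x_2* = 20 + 2/3·(…)/p_2.
Discretionary income = 420 − 4·19.02 − 20·3 = 283.92; x_1* = 4 + 1/3·283.92/19.02 = 8.9758.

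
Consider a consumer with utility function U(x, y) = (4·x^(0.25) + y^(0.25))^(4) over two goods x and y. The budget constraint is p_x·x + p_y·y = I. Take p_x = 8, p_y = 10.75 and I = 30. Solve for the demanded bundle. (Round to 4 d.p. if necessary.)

MU_x ∝ 4·x^(-0.75), MU_y ∝ y^(-0.75), so MRS = 4·(y/x)^(0.75) = p_x/p_y.
Solve for the ratio: y/x = [(1/4)·p_x/p_y]^(4/3).
With the ratio pinned down, the budget gives x* = I/(p_x + p_y·(y/x)) and y* = (y/x)·x*.
Numerically y/x = 0.106209, so x* = 30/(8 + 10.75·0.106209) = 3.2816 and y* = 0.106209·3.2816 = 0.3485.

x* = 3.2816, y* = 0.3485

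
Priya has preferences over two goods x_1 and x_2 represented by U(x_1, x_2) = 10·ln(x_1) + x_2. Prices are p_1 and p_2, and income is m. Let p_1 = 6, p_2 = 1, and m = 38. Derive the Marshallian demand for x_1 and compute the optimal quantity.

x_1* = 1.6667

MU_x_1 = 10/x_1, MU_x_2 = 1. Tangency: 10/x_1 = p_1/p_2.
So x_1*(p_1,p_2) = 10·p_2/p_1, independent of income; and x_2* = (m − 10·p_2)/p_2.
At the given prices: x_1* = 10·1/6 = 1.6667.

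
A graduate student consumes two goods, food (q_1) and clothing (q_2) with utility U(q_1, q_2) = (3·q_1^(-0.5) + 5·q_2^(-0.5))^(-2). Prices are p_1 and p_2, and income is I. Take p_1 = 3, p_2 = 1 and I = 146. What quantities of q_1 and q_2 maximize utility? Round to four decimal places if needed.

MRS = MU_q_1/MU_q_2 = (3/5)·(q_2/q_1)^(1.5). Set equal to p_1/p_2.
Hence q_2/q_1 = ((5/3)·p_1/p_2)^(1/(1.5)), i.e. raised to the 2/3 power.
With the ratio pinned down, the budget gives q_1* = I/(p_1 + p_2·(q_2/q_1)) and q_2* = (q_2/q_1)·q_1*.
Numerically q_2/q_1 = 2.924018, so q_1* = 146/(3 + 1·2.924018) = 24.6454 and q_2* = 2.924018·24.6454 = 72.0637.

q_1* = 24.6454, q_2* = 72.0637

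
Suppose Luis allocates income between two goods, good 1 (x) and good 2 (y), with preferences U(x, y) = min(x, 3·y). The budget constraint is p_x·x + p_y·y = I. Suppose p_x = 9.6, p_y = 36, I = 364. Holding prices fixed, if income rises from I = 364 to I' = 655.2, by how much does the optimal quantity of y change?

Δy* = 4.4938

With perfect complements, no substitution: consume in ratio x:y = 3:1.
Budget: p_x·x + p_y·(1/3)·x = I, so (3·p_x + p_y)·x = 3·I.
Demand: x*(p_x,p_y,I) = 3·I/(3·p_x + p_y), y* = I/(3·p_x + p_y).
Here 3·9.6 + 36 = 64.8, giving y* = 5.6173.
At I' = 655.2: y* = 10.1111. Change: 10.1111 − 5.6173 = 4.4938.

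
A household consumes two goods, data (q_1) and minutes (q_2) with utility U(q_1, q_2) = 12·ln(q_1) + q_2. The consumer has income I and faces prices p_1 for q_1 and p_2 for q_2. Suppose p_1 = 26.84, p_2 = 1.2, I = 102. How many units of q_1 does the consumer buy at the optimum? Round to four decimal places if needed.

MU_q_1 = 12/q_1, MU_q_2 = 1. Tangency: 12/q_1 = p_1/p_2.
So q_1*(p_1,p_2) = 12·p_2/p_1, independent of income; and q_2* = (I − 12·p_2)/p_2.
At the given prices: q_1* = 12·1.2/26.84 = 0.5365.

q_1* = 0.5365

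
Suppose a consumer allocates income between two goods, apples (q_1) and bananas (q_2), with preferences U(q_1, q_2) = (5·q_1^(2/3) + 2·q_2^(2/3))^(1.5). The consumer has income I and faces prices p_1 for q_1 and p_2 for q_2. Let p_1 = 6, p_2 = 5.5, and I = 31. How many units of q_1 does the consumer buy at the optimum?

q_1* = 4.801

MU_q_1 ∝ 5·q_1^(-1/3), MU_q_2 ∝ 2·q_2^(-1/3), so MRS = (5/2)·(q_2/q_1)^(1/3) = p_1/p_2.
Hence q_2/q_1 = ((2/5)·p_1/p_2)^(1/(1/3)), i.e. raised to the 3 power.
Substitute q_2 = (q_2/q_1)·q_1 into the budget: q_1* = I/(p_1 + p_2·(q_2/q_1)).
Numerically q_2/q_1 = 0.083089, so q_1* = 31/(6 + 5.5·0.083089) = 4.801.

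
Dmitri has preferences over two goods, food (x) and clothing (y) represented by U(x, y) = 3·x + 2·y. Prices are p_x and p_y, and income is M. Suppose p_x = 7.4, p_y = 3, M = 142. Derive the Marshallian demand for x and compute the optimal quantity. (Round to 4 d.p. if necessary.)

Linear utility — the consumer picks whichever good has higher MU/price: 3/7.4 = 0.4054 vs 2/3 = 0.6667.
y gives more utility per dollar, so spend all income on y: y* = M/p_y, x* = 0.
Numerically: x* = 0, y* = 47.3333.

x* = 0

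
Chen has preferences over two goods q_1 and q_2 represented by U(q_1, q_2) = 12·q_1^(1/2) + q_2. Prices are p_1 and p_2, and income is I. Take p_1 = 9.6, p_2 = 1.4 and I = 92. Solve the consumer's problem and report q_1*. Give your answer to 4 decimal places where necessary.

MU_q_1 = 6/√q_1, MU_q_2 = 1. Tangency: 6/√q_1 = p_1/p_2.
Thus q_1* = (6·p_2/p_1)² — independent of I — with the rest of income spent on q_2.
Plugging in: q_1* = (6·1.4/9.6)² = 0.7656.

q_1* = 0.7656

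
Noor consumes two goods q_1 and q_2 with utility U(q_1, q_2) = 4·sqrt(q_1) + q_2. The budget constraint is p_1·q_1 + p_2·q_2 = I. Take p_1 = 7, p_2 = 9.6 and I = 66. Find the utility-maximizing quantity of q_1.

Thus q_1* = (2·p_2/p_1)² — independent of I — with the rest of income spent on q_2.
Plugging in: q_1* = (2·9.6/7)² = 7.5233.

q_1* = 7.5233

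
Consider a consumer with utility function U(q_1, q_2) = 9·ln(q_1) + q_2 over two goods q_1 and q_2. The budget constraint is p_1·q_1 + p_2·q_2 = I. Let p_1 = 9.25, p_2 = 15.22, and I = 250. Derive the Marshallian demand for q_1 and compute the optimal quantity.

Set MRS = p_1/p_2: (9/q_1)/1 = p_1/p_2.
So q_1*(p_1,p_2) = 9·p_2/p_1, independent of income; and q_2* = (I − 9·p_2)/p_2.
At the given prices: q_1* = 9·15.22/9.25 = 14.8086.

q_1* = 14.8086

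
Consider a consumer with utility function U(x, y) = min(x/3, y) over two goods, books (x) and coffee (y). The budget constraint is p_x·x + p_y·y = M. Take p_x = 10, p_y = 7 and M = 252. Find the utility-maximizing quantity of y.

Leontief preferences: the optimum is at the kink where x/3 = y/1, i.e. y = (1/3)·x.
Budget: p_x·x + p_y·(1/3)·x = M, so (3·p_x + p_y)·x = 3·M.
Demand: x*(p_x,p_y,M) = 3·M/(3·p_x + p_y), y* = M/(3·p_x + p_y).
Here 3·10 + 7 = 37, giving y* = 6.8108.

y* = 6.8108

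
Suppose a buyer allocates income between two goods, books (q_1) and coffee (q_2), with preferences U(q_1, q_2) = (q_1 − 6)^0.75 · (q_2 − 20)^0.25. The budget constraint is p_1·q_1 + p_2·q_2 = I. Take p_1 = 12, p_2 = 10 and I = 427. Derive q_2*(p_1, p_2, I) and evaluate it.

Substituting into the budget: q_1* = 6 + 0.75·(I − 6·p_1 − 20·p_2)/p_1, and q_2* = 20 + 0.25·(…)/p_2.
Discretionary income = 427 − 6·12 − 20·10 = 155; q_2* = 20 + 0.25·155/10 = 23.875.

q_2* = 23.875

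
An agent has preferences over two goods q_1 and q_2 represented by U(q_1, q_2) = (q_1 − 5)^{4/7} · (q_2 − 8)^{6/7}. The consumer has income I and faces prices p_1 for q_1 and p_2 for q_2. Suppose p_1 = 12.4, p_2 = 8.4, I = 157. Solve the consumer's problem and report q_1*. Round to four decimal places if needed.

q_1* = 5.8968

Let q_1' = q_1−5, q_2' = q_2−8. MRS = (2/3)·q_2'/q_1' = p_1/p_2.
After buying the subsistence bundle (5, 8), a share 0.4 of the remaining income goes to q_1: q_1* = 5 + 0.4·(I − 5p_1 − 8p_2)/p_1.
Discretionary income = 157 − 5·12.4 − 8·8.4 = 27.8; q_1* = 5 + 0.4·27.8/12.4 = 5.8968.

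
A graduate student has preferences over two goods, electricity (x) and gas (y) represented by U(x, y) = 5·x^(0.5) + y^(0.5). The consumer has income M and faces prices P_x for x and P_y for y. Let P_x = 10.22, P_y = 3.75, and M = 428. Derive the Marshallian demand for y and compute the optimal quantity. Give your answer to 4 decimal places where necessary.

MU_x ∝ 5·x^(-0.5), MU_y ∝ y^(-0.5), so MRS = 5·(y/x)^(0.5) = P_x/P_y.
Solve for the ratio: y/x = [(1/5)·P_x/P_y]^(2).
Substitute y = (y/x)·x into the budget: x* = M/(P_x + P_y·(y/x)).
Numerically y/x = 0.297098, so x* = 428/(10.22 + 3.75·0.297098) = 37.7621 and y* = 0.297098·37.7621 = 11.219.

y* = 11.219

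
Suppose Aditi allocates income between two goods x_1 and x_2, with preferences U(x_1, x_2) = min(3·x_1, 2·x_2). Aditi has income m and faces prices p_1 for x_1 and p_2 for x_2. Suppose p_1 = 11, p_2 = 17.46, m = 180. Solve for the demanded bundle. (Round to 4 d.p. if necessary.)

Leontief preferences: the optimum is at the kink where x_1/2 = x_2/3, i.e. x_2 = (3/2)·x_1.
Budget: p_1·x_1 + p_2·(3/2)·x_1 = m, so (2·p_1 + 3·p_2)·x_1 = 2·m.
Demand: x_1*(p_1,p_2,m) = 2·m/(2·p_1 + 3·p_2), x_2* = 3·m/(2·p_1 + 3·p_2).
Here 2·11 + 3·17.46 = 74.38, giving x_1* = 4.84 and x_2* = 7.26.

x_1* = 4.84, x_2* = 7.26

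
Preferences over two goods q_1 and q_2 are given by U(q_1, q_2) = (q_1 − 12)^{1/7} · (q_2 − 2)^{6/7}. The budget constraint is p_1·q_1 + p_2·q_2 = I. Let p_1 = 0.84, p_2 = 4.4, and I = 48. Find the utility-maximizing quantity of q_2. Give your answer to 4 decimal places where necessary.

This is Cobb-Douglas in (q_1−12, q_2−2): tangency gives 1/7·p_2·(q_2−2) = 6/7·p_1·(q_1−12).
After buying the subsistence bundle (12, 2), a share 1/7 of the remaining income goes to q_1: q_1* = 12 + 1/7·(I − 12p_1 − 2p_2)/p_1.
Discretionary income = 48 − 12·0.84 − 2·4.4 = 29.12; q_2* = 2 + 6/7·29.12/4.4 = 7.6727.

q_2* = 7.6727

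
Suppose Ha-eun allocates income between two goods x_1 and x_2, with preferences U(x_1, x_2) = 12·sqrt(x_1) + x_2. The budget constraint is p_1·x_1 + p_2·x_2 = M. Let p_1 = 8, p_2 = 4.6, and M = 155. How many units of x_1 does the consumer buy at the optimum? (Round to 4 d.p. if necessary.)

Utility is quasi-linear in x_2; the FOC for x_1 is 6/√x_1 = p_1/p_2.
Solve: √x_1 = 6·p_2/p_1, so x_1*(p_1,p_2) = (6·p_2/p_1)², and x_2* = (M − p_1·x_1*)/p_2.
Plugging in: x_1* = (6·4.6/8)² = 11.9025.

x_1* = 11.9025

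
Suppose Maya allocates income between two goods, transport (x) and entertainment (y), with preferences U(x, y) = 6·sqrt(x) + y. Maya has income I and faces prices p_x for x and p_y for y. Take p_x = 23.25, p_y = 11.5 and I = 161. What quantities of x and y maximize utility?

x* = 2.2019, y* = 9.5484

Set MRS = p_x/p_y: 3·x^(−1/2) = p_x/p_y.
Thus x* = (3·p_y/p_x)² — independent of I — with the rest of income spent on y.
Plugging in: x* = (3·11.5/23.25)² = 2.2019, y* = 9.5484.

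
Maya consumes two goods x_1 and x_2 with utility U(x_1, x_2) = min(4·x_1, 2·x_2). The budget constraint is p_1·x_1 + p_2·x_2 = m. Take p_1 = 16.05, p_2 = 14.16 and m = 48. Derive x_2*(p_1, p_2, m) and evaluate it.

Leontief preferences: the optimum is at the kink where x_1/2 = x_2/4, i.e. x_2 = 2·x_1.
Budget: p_1·x_1 + p_2·2·x_1 = m, so (2·p_1 + 4·p_2)·x_1 = 2·m.
Demand: x_1*(p_1,p_2,m) = 2·m/(2·p_1 + 4·p_2), x_2* = 4·m/(2·p_1 + 4·p_2).
Here 2·16.05 + 4·14.16 = 88.74, giving x_2* = 2.1636.

x_2* = 2.1636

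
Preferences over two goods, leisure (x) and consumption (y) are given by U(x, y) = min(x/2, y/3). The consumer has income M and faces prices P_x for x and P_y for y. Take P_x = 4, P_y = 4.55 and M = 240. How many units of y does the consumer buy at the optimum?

Leontief preferences: the optimum is at the kink where x/2 = y/3, i.e. y = (3/2)·x.
Budget: P_x·x + P_y·(3/2)·x = M, so (2·P_x + 3·P_y)·x = 2·M.
Demand: x*(P_x,P_y,M) = 2·M/(2·P_x + 3·P_y), y* = 3·M/(2·P_x + 3·P_y).
Here 2·4 + 3·4.55 = 21.65, giving y* = 33.2564.

y* = 33.2564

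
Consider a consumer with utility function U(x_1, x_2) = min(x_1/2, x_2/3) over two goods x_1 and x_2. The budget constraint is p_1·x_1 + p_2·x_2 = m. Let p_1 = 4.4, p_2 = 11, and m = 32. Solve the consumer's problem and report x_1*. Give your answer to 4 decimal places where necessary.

With perfect complements, no substitution: consume in ratio x_1:x_2 = 2:3.
Budget: p_1·x_1 + p_2·(3/2)·x_1 = m, so (2·p_1 + 3·p_2)·x_1 = 2·m.
Demand: x_1*(p_1,p_2,m) = 2·m/(2·p_1 + 3·p_2), x_2* = 3·m/(2·p_1 + 3·p_2).
Here 2·4.4 + 3·11 = 41.8, giving x_1* = 1.5311.

x_1* = 1.5311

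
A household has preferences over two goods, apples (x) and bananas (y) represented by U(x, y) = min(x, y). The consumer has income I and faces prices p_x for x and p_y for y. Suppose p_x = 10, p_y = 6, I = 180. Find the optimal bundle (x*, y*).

Here 10 + 6 = 16, giving x* = 11.25 and y* = 11.25.

x* = 11.25, y* = 11.25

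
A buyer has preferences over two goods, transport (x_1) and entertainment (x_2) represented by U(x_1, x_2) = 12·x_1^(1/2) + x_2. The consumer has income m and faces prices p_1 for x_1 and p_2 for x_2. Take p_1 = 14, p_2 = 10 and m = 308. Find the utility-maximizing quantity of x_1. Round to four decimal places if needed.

Utility is quasi-linear in x_2; the FOC for x_1 is 6/√x_1 = p_1/p_2.
Thus x_1* = (6·p_2/p_1)² — independent of m — with the rest of income spent on x_2.
Plugging in: x_1* = (6·10/14)² = 18.3673.

x_1* = 18.3673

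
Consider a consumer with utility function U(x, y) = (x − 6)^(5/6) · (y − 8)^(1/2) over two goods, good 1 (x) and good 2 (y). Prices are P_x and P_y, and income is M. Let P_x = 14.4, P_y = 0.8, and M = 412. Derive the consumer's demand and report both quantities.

This is Cobb-Douglas in (x−6, y−8): tangency gives 5/6·P_y·(y−8) = 0.5·P_x·(x−6).
Substituting into the budget: x* = 6 + 0.625·(M − 6·P_x − 8·P_y)/P_x, and y* = 8 + 0.375·(…)/P_y.
Discretionary income = 412 − 6·14.4 − 8·0.8 = 319.2; x* = 6 + 0.625·319.2/14.4 = 19.8542; y* = 8 + 0.375·319.2/0.8 = 157.625.

x* = 19.8542, y* = 157.625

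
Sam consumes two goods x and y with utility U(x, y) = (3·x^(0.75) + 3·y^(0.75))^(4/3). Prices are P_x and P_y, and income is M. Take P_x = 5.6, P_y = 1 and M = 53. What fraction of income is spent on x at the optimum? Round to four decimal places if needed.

share on x = 0.0057

MU_x ∝ 3·x^(-0.25), MU_y ∝ 3·y^(-0.25), so MRS = (y/x)^(0.25) = P_x/P_y.
Solve for the ratio: y/x = [P_x/P_y]^(4).
With the ratio pinned down, the budget gives x* = M/(P_x + P_y·(y/x)) and y* = (y/x)·x*.
Numerically y/x = 983.4496, so x* = 53/(5.6 + 1·983.4496) = 0.0536 and y* = 983.4496·0.0536 = 52.6999.
Expenditure on x: 5.6·0.0536 = 0.3001; share = 0.0057.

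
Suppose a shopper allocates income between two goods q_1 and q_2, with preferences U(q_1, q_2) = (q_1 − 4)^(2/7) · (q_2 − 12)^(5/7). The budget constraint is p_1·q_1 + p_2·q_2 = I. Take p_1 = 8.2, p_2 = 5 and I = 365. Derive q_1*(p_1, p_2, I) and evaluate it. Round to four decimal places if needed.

q_1* = 13.4843

This is Cobb-Douglas in (q_1−4, q_2−12): tangency gives 2/7·p_2·(q_2−12) = 5/7·p_1·(q_1−4).
Substituting into the budget: q_1* = 4 + 2/7·(I − 4·p_1 − 12·p_2)/p_1, and q_2* = 12 + 5/7·(…)/p_2.
Discretionary income = 365 − 4·8.2 − 12·5 = 272.2; q_1* = 4 + 2/7·272.2/8.2 = 13.4843.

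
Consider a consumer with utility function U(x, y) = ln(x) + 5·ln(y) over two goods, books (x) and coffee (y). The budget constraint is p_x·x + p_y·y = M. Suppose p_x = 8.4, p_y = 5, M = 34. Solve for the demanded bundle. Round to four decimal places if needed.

x* = 0.6746, y* = 5.6667

MU_x/MU_y = (y)/(5·x); tangency sets this equal to p_x/p_y.
Rearranging, p_y·y = 5·p_x·x. Substituting into the budget gives p_x·x·(1 + 5) = M.
Demand: x*(p_x,p_y,M) = 1/6·M/p_x and y* = 5/6·M/p_y.
At p_x=8.4, p_y=5, M=34: x* = 1/6·34/8.4 = 0.6746, y* = 5.6667.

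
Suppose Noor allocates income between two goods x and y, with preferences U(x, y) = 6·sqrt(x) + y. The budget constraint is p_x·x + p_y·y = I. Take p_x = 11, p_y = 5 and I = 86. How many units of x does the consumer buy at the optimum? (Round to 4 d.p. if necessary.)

x* = 1.8595

MU_x = 3/√x, MU_y = 1. Tangency: 3/√x = p_x/p_y.
Thus x* = (3·p_y/p_x)² — independent of I — with the rest of income spent on y.
Plugging in: x* = (3·5/11)² = 1.8595.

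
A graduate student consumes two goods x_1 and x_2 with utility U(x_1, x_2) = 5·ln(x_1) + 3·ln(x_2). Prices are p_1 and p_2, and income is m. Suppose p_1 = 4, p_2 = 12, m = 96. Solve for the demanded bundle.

MU_x_1/MU_x_2 = (5·x_2)/(3·x_1); tangency sets this equal to p_1/p_2.
So 5·p_2·x_2 = 3·p_1·x_1; combined with the budget, a share 0.625 of income goes to x_1.
Demand: x_1*(p_1,p_2,m) = 0.625·m/p_1 and x_2* = 0.375·m/p_2.
At p_1=4, p_2=12, m=96: x_1* = 0.625·96/4 = 15, x_2* = 3.

x_1* = 15, x_2* = 3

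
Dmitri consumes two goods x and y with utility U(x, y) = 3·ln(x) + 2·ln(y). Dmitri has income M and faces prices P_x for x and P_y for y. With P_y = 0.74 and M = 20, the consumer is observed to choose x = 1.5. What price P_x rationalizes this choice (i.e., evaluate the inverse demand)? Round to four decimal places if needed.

P_x = 8

MU_x/MU_y = (3·y)/(2·x); tangency sets this equal to P_x/P_y.
Rearranging, P_y·y = (2/3)·P_x·x. Substituting into the budget gives P_x·x·(1 + (2/3)) = M.
Demand: x*(P_x,P_y,M) = 0.6·M/P_x and y* = 0.4·M/P_y.
Set x* = 1.5 in the demand function and solve for P_x: P_x = 8.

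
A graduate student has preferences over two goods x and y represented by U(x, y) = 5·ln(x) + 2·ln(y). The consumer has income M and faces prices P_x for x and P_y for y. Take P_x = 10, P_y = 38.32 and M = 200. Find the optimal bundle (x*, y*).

x* = 14.2857, y* = 1.4912

Tangency: MRS = (5/2)·y/x = P_x/P_y.
So 5·P_y·y = 2·P_x·x; combined with the budget, a share 5/7 of income goes to x.
Demand: x*(P_x,P_y,M) = 5/7·M/P_x and y* = 2/7·M/P_y.
At P_x=10, P_y=38.32, M=200: x* = 5/7·200/10 = 14.2857, y* = 1.4912.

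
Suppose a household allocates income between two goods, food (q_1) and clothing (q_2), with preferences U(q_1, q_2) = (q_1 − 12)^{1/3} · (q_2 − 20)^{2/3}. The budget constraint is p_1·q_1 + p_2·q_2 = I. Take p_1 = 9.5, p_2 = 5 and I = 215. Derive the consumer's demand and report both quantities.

q_1* = 12.0351, q_2* = 20.1333

Let q_1' = q_1−12, q_2' = q_2−20. MRS = (1/2)·q_2'/q_1' = p_1/p_2.
After buying the subsistence bundle (12, 20), a share 1/3 of the remaining income goes to q_1: q_1* = 12 + 1/3·(I − 12p_1 − 20p_2)/p_1.
Discretionary income = 215 − 12·9.5 − 20·5 = 1; q_1* = 12 + 1/3·1/9.5 = 12.0351; q_2* = 20 + 2/3·1/5 = 20.1333.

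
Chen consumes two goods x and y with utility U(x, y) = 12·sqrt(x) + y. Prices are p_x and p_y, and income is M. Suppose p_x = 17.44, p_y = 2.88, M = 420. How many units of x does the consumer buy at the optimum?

x* = 0.9817

Set MRS = p_x/p_y: 6·x^(−1/2) = p_x/p_y.
Thus x* = (6·p_y/p_x)² — independent of M — with the rest of income spent on y.
Plugging in: x* = (6·2.88/17.44)² = 0.9817.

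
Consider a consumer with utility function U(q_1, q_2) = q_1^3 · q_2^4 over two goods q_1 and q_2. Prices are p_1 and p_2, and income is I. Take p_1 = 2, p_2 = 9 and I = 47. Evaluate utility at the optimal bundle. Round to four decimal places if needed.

The MRS is (3/4)·q_2/q_1. Set MRS = p_1/p_2.
Rearranging, p_2·q_2 = (4/3)·p_1·q_1. Substituting into the budget gives p_1·q_1·(1 + (4/3)) = I.
Demand: q_1*(p_1,p_2,I) = 3/7·I/p_1 and q_2* = 4/7·I/p_2.
At p_1=2, p_2=9, I=47: q_1* = 3/7·47/2 = 10.0714, q_2* = 2.9841.
Utility at the optimum: U(10.0714, 2.9841) = 81010.7085.

V = 81010.7085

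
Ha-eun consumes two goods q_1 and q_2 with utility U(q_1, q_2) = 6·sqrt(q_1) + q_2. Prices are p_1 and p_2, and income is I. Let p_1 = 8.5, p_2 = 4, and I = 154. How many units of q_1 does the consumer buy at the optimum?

Solve: √q_1 = 3·p_2/p_1, so q_1*(p_1,p_2) = (3·p_2/p_1)², and q_2* = (I − p_1·q_1*)/p_2.
Plugging in: q_1* = (3·4/8.5)² = 1.9931.

q_1* = 1.9931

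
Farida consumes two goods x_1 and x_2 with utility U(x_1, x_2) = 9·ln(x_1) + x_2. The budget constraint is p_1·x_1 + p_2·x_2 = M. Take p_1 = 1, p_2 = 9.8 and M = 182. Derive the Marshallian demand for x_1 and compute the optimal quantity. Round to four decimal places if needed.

x_1* = 88.2

MU_x_1 = 9/x_1, MU_x_2 = 1. Tangency: 9/x_1 = p_1/p_2.
So x_1*(p_1,p_2) = 9·p_2/p_1, independent of income; and x_2* = (M − 9·p_2)/p_2.
At the given prices: x_1* = 9·9.8/1 = 88.2.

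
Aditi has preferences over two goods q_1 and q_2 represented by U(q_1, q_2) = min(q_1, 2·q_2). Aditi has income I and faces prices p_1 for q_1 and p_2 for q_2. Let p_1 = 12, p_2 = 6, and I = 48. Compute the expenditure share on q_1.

share on q_1 = 0.8

Leontief preferences: the optimum is at the kink where q_1/2 = q_2/1, i.e. q_2 = (1/2)·q_1.
Budget: p_1·q_1 + p_2·(1/2)·q_1 = I, so (2·p_1 + p_2)·q_1 = 2·I.
Demand: q_1*(p_1,p_2,I) = 2·I/(2·p_1 + p_2), q_2* = I/(2·p_1 + p_2).
Here 2·12 + 6 = 30, giving q_1* = 3.2 and q_2* = 1.6.
Expenditure on q_1: 12·3.2 = 38.4; share = 0.8.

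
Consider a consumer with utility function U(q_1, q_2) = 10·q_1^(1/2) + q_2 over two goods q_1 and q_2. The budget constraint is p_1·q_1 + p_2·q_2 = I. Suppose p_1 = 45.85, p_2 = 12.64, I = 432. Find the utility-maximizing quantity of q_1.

MU_q_1 = 5/√q_1, MU_q_2 = 1. Tangency: 5/√q_1 = p_1/p_2.
Solve: √q_1 = 5·p_2/p_1, so q_1*(p_1,p_2) = (5·p_2/p_1)², and q_2* = (I − p_1·q_1*)/p_2.
Plugging in: q_1* = (5·12.64/45.85)² = 1.9.

q_1* = 1.9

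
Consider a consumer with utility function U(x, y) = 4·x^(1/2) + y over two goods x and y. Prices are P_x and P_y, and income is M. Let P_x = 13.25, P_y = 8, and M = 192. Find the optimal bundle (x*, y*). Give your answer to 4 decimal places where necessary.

Plugging in: x* = (2·8/13.25)² = 1.4582, y* = 21.5849.

x* = 1.4582, y* = 21.5849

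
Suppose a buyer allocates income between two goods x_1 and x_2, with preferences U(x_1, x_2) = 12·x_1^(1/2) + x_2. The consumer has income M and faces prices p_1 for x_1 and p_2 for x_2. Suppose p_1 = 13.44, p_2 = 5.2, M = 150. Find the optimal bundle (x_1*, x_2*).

x_1* = 5.389, x_2* = 14.9176

Utility is quasi-linear in x_2; the FOC for x_1 is 6/√x_1 = p_1/p_2.
Solve: √x_1 = 6·p_2/p_1, so x_1*(p_1,p_2) = (6·p_2/p_1)², and x_2* = (M − p_1·x_1*)/p_2.
Plugging in: x_1* = (6·5.2/13.44)² = 5.389, x_2* = 14.9176.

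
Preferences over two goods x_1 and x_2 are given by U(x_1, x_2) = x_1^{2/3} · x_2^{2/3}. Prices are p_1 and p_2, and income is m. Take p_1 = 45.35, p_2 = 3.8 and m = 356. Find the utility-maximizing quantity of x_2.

x_2* = 46.8421

Demand: x_1*(p_1,p_2,m) = 0.5·m/p_1 and x_2* = 0.5·m/p_2.
At p_1=45.35, p_2=3.8, m=356: x_2* = 0.5·356/3.8 = 46.8421.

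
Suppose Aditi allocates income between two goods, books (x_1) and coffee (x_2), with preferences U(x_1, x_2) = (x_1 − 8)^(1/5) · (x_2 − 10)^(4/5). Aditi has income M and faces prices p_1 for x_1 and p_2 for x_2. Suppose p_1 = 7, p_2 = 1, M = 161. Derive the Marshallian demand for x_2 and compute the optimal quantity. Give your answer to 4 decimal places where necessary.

x_2* = 86

Substituting into the budget: x_1* = 8 + 0.2·(M − 8·p_1 − 10·p_2)/p_1, and x_2* = 10 + 0.8·(…)/p_2.
Discretionary income = 161 − 8·7 − 10·1 = 95; x_2* = 10 + 0.8·95/1 = 86.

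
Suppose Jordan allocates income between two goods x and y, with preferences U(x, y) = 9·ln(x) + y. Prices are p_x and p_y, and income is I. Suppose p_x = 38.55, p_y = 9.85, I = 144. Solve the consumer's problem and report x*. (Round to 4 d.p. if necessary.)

So x*(p_x,p_y) = 9·p_y/p_x, independent of income; and y* = (I − 9·p_y)/p_y.
At the given prices: x* = 9·9.85/38.55 = 2.2996.

x* = 2.2996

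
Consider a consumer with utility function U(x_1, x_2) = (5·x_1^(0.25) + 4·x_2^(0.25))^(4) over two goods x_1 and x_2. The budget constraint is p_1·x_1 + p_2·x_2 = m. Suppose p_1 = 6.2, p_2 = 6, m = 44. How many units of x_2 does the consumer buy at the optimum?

Substitute x_2 = (x_2/x_1)·x_1 into the budget: x_1* = m/(p_1 + p_2·(x_2/x_1)).
Numerically x_2/x_1 = 0.775843, so x_1* = 44/(6.2 + 6·0.775843) = 4.0534 and x_2* = 0.775843·4.0534 = 3.1448.

x_2* = 3.1448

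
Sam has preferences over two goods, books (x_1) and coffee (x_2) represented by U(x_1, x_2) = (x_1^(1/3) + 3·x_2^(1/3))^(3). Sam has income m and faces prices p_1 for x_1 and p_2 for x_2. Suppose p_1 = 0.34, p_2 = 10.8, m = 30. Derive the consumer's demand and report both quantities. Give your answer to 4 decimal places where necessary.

From the CES first-order condition, (1/3)·(x_2/x_1)^(2/3) = p_1/p_2.
Solve for the ratio: x_2/x_1 = [3·p_1/p_2]^(1.5).
With the ratio pinned down, the budget gives x_1* = m/(p_1 + p_2·(x_2/x_1)) and x_2* = (x_2/x_1)·x_1*.
Numerically x_2/x_1 = 0.029024, so x_1* = 30/(0.34 + 10.8·0.029024) = 45.9091 and x_2* = 0.029024·45.9091 = 1.3325.

x_1* = 45.9091, x_2* = 1.3325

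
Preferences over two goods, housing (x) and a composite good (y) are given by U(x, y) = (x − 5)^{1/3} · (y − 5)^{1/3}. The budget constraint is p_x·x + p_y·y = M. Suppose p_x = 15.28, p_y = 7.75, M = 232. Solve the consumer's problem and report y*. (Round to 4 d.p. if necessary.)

y* = 12.5387

Discretionary income = 232 − 5·15.28 − 5·7.75 = 116.85; y* = 5 + 0.5·116.85/7.75 = 12.5387.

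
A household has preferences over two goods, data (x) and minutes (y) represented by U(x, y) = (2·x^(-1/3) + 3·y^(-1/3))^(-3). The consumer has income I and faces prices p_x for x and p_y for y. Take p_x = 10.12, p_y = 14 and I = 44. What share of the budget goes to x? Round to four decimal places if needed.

MU_x ∝ 2·x^(-4/3), MU_y ∝ 3·y^(-4/3), so MRS = (2/3)·(y/x)^(4/3) = p_x/p_y.
Hence y/x = ((3/2)·p_x/p_y)^(1/(4/3)), i.e. raised to the 0.75 power.
With the ratio pinned down, the budget gives x* = I/(p_x + p_y·(y/x)) and y* = (y/x)·x*.
Numerically y/x = 1.062571, so x* = 44/(10.12 + 14·1.062571) = 1.7603 and y* = 1.062571·1.7603 = 1.8704.
Expenditure on x: 10.12·1.7603 = 17.8141; share = 0.4049.

share on x = 0.4049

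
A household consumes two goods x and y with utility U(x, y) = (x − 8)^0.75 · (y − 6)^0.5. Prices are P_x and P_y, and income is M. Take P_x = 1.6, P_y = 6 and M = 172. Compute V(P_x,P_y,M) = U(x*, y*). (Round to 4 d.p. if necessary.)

This is Cobb-Douglas in (x−8, y−6): tangency gives 0.75·P_y·(y−6) = 0.5·P_x·(x−8).
Substituting into the budget: x* = 8 + 0.6·(M − 8·P_x − 6·P_y)/P_x, and y* = 6 + 0.4·(…)/P_y.
Discretionary income = 172 − 8·1.6 − 6·6 = 123.2; x* = 8 + 0.6·123.2/1.6 = 54.2; y* = 6 + 0.4·123.2/6 = 14.2133.
Utility at the optimum: U(54.2, 14.2133) = 50.7857.

V = 50.7857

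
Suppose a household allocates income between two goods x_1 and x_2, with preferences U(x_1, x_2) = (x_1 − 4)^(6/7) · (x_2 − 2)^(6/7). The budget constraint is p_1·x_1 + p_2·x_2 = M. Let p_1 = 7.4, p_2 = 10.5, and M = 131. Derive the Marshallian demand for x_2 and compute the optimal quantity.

MRS = (x_2−2)/(x_1−4). Tangency with p_1/p_2 gives x_2−2 = (p_1/p_2)·(x_1−4).
Substituting into the budget: x_1* = 4 + 0.5·(M − 4·p_1 − 2·p_2)/p_1, and x_2* = 2 + 0.5·(…)/p_2.
Discretionary income = 131 − 4·7.4 − 2·10.5 = 80.4; x_2* = 2 + 0.5·80.4/10.5 = 5.8286.

x_2* = 5.8286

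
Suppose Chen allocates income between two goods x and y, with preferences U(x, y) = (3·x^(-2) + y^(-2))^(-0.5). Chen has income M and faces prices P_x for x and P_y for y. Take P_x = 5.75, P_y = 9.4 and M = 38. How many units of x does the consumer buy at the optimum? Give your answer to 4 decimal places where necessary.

x* = 3.368

Numerically y/x = 0.588581, so x* = 38/(5.75 + 9.4·0.588581) = 3.368.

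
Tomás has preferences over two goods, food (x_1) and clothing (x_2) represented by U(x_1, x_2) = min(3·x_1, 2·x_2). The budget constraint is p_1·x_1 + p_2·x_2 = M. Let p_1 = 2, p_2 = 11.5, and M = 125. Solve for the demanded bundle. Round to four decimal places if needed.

With perfect complements, no substitution: consume in ratio x_1:x_2 = 2:3.
Budget: p_1·x_1 + p_2·(3/2)·x_1 = M, so (2·p_1 + 3·p_2)·x_1 = 2·M.
Demand: x_1*(p_1,p_2,M) = 2·M/(2·p_1 + 3·p_2), x_2* = 3·M/(2·p_1 + 3·p_2).
Here 2·2 + 3·11.5 = 38.5, giving x_1* = 6.4935 and x_2* = 9.7403.

x_1* = 6.4935, x_2* = 9.7403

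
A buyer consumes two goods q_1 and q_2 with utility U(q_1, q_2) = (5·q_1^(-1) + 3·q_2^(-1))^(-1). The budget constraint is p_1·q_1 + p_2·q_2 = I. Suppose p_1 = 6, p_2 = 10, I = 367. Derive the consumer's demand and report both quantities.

From the CES first-order condition, (5/3)·(q_2/q_1)^(2) = p_1/p_2.
Hence q_2/q_1 = ((3/5)·p_1/p_2)^(1/(2)), i.e. raised to the 0.5 power.
Substitute q_2 = (q_2/q_1)·q_1 into the budget: q_1* = I/(p_1 + p_2·(q_2/q_1)).
Numerically q_2/q_1 = 0.6, so q_1* = 367/(6 + 10·0.6) = 30.5833 and q_2* = 0.6·30.5833 = 18.35.

q_1* = 30.5833, q_2* = 18.35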